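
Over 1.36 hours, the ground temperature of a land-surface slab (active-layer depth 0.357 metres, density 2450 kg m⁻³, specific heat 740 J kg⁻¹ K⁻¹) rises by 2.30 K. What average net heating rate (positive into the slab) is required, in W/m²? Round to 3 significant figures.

Areal heat capacity C = ρ c_p D = 2450 × 740 × 0.357 = 6.47×10^5 J m⁻² K⁻¹.
Required heat per unit area: Q = C ΔT = 6.47×10^5 × 2.30 = 1.49×10^6 J/m².
Flux F = Q / Δt = 1.49×10^6 / 4900 s = 304 W/m².

304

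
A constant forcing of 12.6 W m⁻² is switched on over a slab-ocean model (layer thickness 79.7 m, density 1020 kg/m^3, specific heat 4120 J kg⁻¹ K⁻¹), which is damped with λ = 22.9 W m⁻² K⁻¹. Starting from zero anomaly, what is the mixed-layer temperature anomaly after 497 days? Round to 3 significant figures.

Areal heat capacity C = ρ c_p D = 1020 × 4120 × 79.7 = 3.35×10^8 J/(m^2 K).
τ = C / λ = 3.35×10^8 / 22.9 = 1.46×10^7 s.
Equilibrium anomaly ΔT_eq = F / λ = 12.6 / 22.9 = 0.550 K.
t = 497 days = 4.29×10^7 s, so t/τ = 2.94.
ΔT(t) = ΔT_eq (1 − e^(−t/τ)) = 0.550 × (1 − e^−2.94) = 0.521 K.

0.521 K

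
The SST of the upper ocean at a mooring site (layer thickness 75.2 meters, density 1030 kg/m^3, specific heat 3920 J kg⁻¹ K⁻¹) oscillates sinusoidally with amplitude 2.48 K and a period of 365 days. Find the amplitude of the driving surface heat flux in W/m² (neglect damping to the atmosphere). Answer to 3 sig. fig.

150

Areal heat capacity C = ρ c_p D = 1030 × 3920 × 75.2 = 3.04×10^8 J/(m^2 K).
ω = 2π / 3.15×10^7 s = 1.99×10^-7 s⁻¹.
Cω = 3.04×10^8 × 1.99×10^-7 = 60.5 W/(m²·K).
F₀ = A × Cω = 2.48 × 60.5 = 150 W/m².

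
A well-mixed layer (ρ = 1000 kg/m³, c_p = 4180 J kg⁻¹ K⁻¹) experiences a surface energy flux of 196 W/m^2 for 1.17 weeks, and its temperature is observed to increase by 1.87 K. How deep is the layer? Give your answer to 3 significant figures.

Heat input Q = F Δt = 196 × 7.08×10^5 s = 1.39×10^8 J/m².
Required areal heat capacity C = Q / ΔT = 7.42×10^7 J/(m²·K).
Depth D = C / (ρ c_p) = 7.42×10^7 / (1000 × 4180) = 17.7 m.

17.7 m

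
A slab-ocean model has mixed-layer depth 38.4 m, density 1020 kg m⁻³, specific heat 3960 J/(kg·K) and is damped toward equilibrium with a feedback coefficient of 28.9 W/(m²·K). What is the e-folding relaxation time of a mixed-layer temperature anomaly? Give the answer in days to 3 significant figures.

Areal heat capacity C = ρ c_p D = 1020 × 3960 × 38.4 = 1.55×10^8 J/(m²·K).
Relaxation time τ = C / λ = 1.55×10^8 / 28.9 = 5.37×10^6 s.
In days: 5.37×10^6 s / (86400 s/day) = 62.1 days.

62.1 days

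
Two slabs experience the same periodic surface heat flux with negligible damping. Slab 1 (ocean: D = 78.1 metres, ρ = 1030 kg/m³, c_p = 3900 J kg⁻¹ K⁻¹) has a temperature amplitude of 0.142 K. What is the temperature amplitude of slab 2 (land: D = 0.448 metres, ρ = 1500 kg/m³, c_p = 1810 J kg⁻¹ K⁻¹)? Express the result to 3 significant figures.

36.6 K

C_ocean = 3.14×10^8 J/(m²·K); C_land = 1.22×10^6 J/(m²·K).
A ∝ 1/C ⇒ A_land = A_ocean × C_ocean/C_land = 0.142 × 258 = 36.6 K.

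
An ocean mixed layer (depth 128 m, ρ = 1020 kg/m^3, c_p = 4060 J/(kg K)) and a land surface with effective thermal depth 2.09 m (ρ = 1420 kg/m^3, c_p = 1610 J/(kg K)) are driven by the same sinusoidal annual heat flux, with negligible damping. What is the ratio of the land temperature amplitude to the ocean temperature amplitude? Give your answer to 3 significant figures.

111

C_ocean = 1020 × 4060 × 128 = 5.30×10^8 J/(m²·K).
C_land = 1420 × 1610 × 2.09 = 4.78×10^6 J/(m²·K).
Undamped amplitude ∝ 1/C, so A_land/A_ocean = C_ocean/C_land = 111.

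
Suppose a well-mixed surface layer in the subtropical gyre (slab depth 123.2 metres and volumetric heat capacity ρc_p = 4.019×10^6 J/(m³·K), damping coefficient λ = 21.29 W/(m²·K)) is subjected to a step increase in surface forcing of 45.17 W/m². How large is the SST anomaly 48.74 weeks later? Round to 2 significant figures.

Areal heat capacity C = ρc_p × D = 4.019×10^6 × 123.2 = 4.95×10^8 J/(m²·K).
τ = C / λ = 4.95×10^8 / 21.29 = 2.33×10^7 s.
Equilibrium anomaly ΔT_eq = F / λ = 45.17 / 21.29 = 2.12 K.
t = 48.74 weeks = 2.95×10^7 s, so t/τ = 1.27.
ΔT(t) = ΔT_eq (1 − e^(−t/τ)) = 2.12 × (1 − e^−1.27) = 1.52 K.

1.5 K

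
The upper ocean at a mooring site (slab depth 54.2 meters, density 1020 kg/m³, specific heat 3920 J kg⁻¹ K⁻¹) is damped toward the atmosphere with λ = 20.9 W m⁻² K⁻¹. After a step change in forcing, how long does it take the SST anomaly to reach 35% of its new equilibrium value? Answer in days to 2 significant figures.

Areal heat capacity C = ρ c_p D = 1020 × 3920 × 54.2 = 2.17×10^8 J m⁻² K⁻¹.
τ = C / λ = 2.17×10^8 / 20.9 = 1.04×10^7 s.
Fraction reached: 1 − e^(−t/τ) = 0.35 ⇒ t = −τ ln(1 − 0.35) = τ × 0.431.
t = 4.47×10^6 s = 51.7 days.

52 days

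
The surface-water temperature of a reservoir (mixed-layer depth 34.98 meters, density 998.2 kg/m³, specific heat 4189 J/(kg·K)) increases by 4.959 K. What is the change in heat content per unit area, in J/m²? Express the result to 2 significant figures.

7.3×10^8

Areal heat capacity C = ρ c_p D = 998.2 × 4189 × 34.98 = 1.46×10^8 J/(m²·K).
ΔQ = C ΔT = 1.46×10^8 × 4.959 = 7.25×10^8 J/m².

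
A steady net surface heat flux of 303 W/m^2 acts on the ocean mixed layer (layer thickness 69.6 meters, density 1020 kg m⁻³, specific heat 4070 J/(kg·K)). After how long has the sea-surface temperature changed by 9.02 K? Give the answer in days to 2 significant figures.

Areal heat capacity C = ρ c_p D = 1020 × 4070 × 69.6 = 2.89×10^8 J/(m^2 K).
Time required: Δt = C ΔT / F = 2.89×10^8 × 9.02 / 303 = 8.60×10^6 s.
In days: 8.60×10^6 s / (86400 s/day) = 99.6 days.

100 days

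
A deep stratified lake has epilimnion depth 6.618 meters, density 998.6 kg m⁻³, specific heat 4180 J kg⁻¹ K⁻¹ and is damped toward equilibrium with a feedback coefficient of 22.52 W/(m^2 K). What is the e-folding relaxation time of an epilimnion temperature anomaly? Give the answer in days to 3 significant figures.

14.2 days

Areal heat capacity C = ρ c_p D = 998.6 × 4180 × 6.618 = 2.76×10^7 J/(m^2 K).
Relaxation time τ = C / λ = 2.76×10^7 / 22.52 = 1.23×10^6 s.
In days: 1.23×10^6 s / (86400 s/day) = 14.2 days.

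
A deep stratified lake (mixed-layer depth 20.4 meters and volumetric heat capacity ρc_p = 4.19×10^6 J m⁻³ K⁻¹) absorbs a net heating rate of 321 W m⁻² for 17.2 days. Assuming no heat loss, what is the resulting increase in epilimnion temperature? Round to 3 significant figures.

Areal heat capacity C = ρc_p × D = 4.19×10^6 × 20.4 = 8.55×10^7 J/(m^2 K).
Net heat input Q = F Δt = 321 × (17.2 days × 86400 s/day) = 4.77×10^8 J/m².
ΔT = Q / C = 4.77×10^8 / 8.55×10^7 = 5.58 K.

5.58 K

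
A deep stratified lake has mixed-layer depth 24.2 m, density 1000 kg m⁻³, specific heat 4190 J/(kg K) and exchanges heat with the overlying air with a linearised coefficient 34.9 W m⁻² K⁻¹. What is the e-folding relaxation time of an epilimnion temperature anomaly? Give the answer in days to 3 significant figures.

Areal heat capacity C = ρ c_p D = 1000 × 4190 × 24.2 = 1.01×10^8 J m⁻² K⁻¹.
Relaxation time τ = C / λ = 1.01×10^8 / 34.9 = 2.91×10^6 s.
In days: 2.91×10^6 s / (86400 s/day) = 33.6 days.

33.6 days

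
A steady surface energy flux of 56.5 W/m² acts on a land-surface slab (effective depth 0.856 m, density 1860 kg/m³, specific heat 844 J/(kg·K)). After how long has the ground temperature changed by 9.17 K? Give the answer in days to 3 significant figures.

Areal heat capacity C = ρ c_p D = 1860 × 844 × 0.856 = 1.34×10^6 J/(m²·K).
Time required: Δt = C ΔT / F = 1.34×10^6 × 9.17 / 56.5 = 2.18×10^5 s.
In days: 2.18×10^5 s / (86400 s/day) = 2.52 days.

2.52 days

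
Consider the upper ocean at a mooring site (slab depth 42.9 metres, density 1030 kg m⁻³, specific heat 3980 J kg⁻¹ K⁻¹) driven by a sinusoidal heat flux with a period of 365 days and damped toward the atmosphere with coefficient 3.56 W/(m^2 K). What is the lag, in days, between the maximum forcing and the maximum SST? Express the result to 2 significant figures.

Areal heat capacity C = ρ c_p D = 1030 × 3980 × 42.9 = 1.76×10^8 J/(m^2 K).
ω = 2π / 3.15×10^7 s = 1.99×10^-7 s⁻¹.
Phase lag φ = arctan(Cω/λ) = arctan(35.0/3.56) = 1.47 rad.
Time lag = φ / ω = 1.47 / 1.99×10^-7 = 7.38×10^6 s = 85.4 days.

85 days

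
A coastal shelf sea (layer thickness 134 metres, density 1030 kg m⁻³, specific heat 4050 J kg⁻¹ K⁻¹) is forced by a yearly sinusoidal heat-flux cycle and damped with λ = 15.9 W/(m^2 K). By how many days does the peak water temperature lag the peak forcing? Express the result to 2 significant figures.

Areal heat capacity C = ρ c_p D = 1030 × 4050 × 134 = 5.59×10^8 J m⁻² K⁻¹.
ω = 2π / 3.15×10^7 s = 1.99×10^-7 s⁻¹.
Phase lag φ = arctan(Cω/λ) = arctan(111/15.9) = 1.43 rad.
Time lag = φ / ω = 1.43 / 1.99×10^-7 = 7.17×10^6 s = 83.0 days.

83 days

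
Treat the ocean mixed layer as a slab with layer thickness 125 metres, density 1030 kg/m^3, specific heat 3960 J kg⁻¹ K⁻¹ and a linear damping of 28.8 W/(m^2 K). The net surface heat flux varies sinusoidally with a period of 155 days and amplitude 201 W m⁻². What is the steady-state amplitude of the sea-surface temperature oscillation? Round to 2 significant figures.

Areal heat capacity C = ρ c_p D = 1030 × 3960 × 125 = 5.10×10^8 J/(m^2 K).
Angular frequency ω = 2π / T = 2π / 1.34×10^7 s = 4.69×10^-7 s⁻¹.
√((Cω)² + λ²) = √((239)² + 28.8²) = 241 W/(m²·K).
Amplitude A = F₀ / √((Cω)²+λ²) = 201 / 241 = 0.834 K.

0.83 K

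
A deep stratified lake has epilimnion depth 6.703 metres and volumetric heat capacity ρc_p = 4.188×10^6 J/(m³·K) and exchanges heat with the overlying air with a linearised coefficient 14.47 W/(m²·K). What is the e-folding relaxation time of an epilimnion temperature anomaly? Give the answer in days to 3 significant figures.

22.5 days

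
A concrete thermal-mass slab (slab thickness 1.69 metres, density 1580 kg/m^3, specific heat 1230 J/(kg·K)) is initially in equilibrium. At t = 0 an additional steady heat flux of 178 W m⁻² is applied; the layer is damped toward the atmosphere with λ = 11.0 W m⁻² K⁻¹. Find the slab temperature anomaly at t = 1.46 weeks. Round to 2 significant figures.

Areal heat capacity C = ρ c_p D = 1580 × 1230 × 1.69 = 3.28×10^6 J/(m²·K).
τ = C / λ = 3.28×10^6 / 11.0 = 2.99×10^5 s.
Equilibrium anomaly ΔT_eq = F / λ = 178 / 11.0 = 16.2 K.
t = 1.46 weeks = 8.83×10^5 s, so t/τ = 2.96.
ΔT(t) = ΔT_eq (1 − e^(−t/τ)) = 16.2 × (1 − e^−2.96) = 15.3 K.

15 K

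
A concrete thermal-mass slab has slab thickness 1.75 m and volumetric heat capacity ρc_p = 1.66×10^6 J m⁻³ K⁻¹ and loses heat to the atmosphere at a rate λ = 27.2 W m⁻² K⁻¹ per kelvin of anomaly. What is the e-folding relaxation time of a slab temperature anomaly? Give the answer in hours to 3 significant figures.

29.7 hours

Areal heat capacity C = ρc_p × D = 1.66×10^6 × 1.75 = 2.90×10^6 J/(m²·K).
Relaxation time τ = C / λ = 2.90×10^6 / 27.2 = 1.07×10^5 s.
In hours: 1.07×10^5 s / (3600 s/hour) = 29.7 hours.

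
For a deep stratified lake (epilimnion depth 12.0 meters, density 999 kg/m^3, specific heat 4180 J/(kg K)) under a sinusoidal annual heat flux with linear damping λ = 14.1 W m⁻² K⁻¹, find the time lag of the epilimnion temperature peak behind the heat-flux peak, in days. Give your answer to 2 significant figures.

Areal heat capacity C = ρ c_p D = 999 × 4180 × 12.0 = 5.01×10^7 J/(m^2 K).
ω = 2π / 3.15×10^7 s = 1.99×10^-7 s⁻¹.
Phase lag φ = arctan(Cω/λ) = arctan(9.98/14.1) = 0.616 rad.
Time lag = φ / ω = 0.616 / 1.99×10^-7 = 3.09×10^6 s = 35.8 days.

36 days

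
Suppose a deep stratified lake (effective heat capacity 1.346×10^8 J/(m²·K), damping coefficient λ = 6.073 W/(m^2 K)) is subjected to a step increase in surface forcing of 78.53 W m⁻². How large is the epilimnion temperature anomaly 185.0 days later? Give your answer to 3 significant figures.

Areal heat capacity C = 1.346×10^8 J/(m²·K) (given).
τ = C / λ = 1.35×10^8 / 6.073 = 2.22×10^7 s.
Equilibrium anomaly ΔT_eq = F / λ = 78.53 / 6.073 = 12.9 K.
t = 185.0 days = 1.60×10^7 s, so t/τ = 0.721.
ΔT(t) = ΔT_eq (1 − e^(−t/τ)) = 12.9 × (1 − e^−0.721) = 6.64 K.

6.64 K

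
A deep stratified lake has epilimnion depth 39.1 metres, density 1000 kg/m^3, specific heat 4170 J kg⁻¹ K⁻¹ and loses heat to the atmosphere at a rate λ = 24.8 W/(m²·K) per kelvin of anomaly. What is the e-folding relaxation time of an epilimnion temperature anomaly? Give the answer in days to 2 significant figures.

Areal heat capacity C = ρ c_p D = 1000 × 4170 × 39.1 = 1.63×10^8 J m⁻² K⁻¹.
Relaxation time τ = C / λ = 1.63×10^8 / 24.8 = 6.57×10^6 s.
In days: 6.57×10^6 s / (86400 s/day) = 76.1 days.

76 days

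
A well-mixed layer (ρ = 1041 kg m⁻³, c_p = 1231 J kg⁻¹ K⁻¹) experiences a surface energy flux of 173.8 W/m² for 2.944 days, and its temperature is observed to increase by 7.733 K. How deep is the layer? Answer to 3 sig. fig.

Heat input Q = F Δt = 173.8 × 2.54×10^5 s = 4.42×10^7 J/m².
Required areal heat capacity C = Q / ΔT = 5.72×10^6 J/(m²·K).
Depth D = C / (ρ c_p) = 5.72×10^6 / (1041 × 1231) = 4.46 m.

4.46 m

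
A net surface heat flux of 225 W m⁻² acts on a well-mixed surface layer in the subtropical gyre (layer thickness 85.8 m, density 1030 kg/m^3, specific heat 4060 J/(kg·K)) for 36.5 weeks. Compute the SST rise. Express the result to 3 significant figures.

Areal heat capacity C = ρ c_p D = 1030 × 4060 × 85.8 = 3.59×10^8 J m⁻² K⁻¹.
Net heat input Q = F Δt = 225 × (36.5 weeks × 6.048×10^5 s/week) = 4.97×10^9 J/m².
ΔT = Q / C = 4.97×10^9 / 3.59×10^8 = 13.8 K.

13.8 K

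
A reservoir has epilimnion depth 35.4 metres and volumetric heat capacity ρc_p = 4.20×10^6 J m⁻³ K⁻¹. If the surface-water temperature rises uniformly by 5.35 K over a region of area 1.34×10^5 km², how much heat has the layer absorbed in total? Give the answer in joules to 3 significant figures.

Areal heat capacity C = ρc_p × D = 4.20×10^6 × 35.4 = 1.49×10^8 J/(m²·K).
Heat per unit area: q = C ΔT = 1.49×10^8 × 5.35 = 7.95×10^8 J/m².
Total heat: Q = q × A = 7.95×10^8 × (1.34×10^5 × 10⁶ m²) = 1.07×10^20 J.

1.07×10^20 J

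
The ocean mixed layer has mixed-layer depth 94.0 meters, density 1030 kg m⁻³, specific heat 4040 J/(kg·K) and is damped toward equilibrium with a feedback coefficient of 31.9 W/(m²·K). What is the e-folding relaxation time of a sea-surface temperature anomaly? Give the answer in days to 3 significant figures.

142 days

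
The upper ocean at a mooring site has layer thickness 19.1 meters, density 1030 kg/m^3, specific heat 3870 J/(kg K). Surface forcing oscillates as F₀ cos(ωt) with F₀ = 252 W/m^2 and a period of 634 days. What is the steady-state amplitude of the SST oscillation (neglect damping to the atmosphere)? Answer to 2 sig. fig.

29 K

Areal heat capacity C = ρ c_p D = 1030 × 3870 × 19.1 = 7.61×10^7 J/(m²·K).
Angular frequency ω = 2π / T = 2π / 5.48×10^7 s = 1.15×10^-7 s⁻¹.
Cω = 7.61×10^7 × 1.15×10^-7 = 8.73 W/(m²·K).
Amplitude A = F₀ / (Cω) = 252 / 8.73 = 28.9 K.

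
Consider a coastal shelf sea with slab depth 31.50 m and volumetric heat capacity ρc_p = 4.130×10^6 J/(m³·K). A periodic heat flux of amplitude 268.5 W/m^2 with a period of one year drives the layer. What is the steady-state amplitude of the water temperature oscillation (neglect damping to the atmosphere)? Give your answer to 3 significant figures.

Areal heat capacity C = ρc_p × D = 4.130×10^6 × 31.50 = 1.30×10^8 J/(m^2 K).
Angular frequency ω = 2π / T = 2π / 3.15×10^7 s = 1.99×10^-7 s⁻¹.
Cω = 1.30×10^8 × 1.99×10^-7 = 25.9 W/(m²·K).
Amplitude A = F₀ / (Cω) = 268.5 / 25.9 = 10.4 K.

10.4 K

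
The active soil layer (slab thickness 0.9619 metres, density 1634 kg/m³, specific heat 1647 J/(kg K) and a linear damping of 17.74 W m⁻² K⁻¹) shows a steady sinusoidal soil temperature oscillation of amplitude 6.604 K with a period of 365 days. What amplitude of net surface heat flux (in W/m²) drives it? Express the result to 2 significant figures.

120

Areal heat capacity C = ρ c_p D = 1634 × 1647 × 0.9619 = 2.59×10^6 J m⁻² K⁻¹.
ω = 2π / 3.15×10^7 s = 1.99×10^-7 s⁻¹.
√((Cω)² + λ²) = √((0.516)² + 17.74²) = 17.7 W/(m²·K).
F₀ = A × √((Cω)²+λ²) = 6.604 × 17.7 = 117 W/m².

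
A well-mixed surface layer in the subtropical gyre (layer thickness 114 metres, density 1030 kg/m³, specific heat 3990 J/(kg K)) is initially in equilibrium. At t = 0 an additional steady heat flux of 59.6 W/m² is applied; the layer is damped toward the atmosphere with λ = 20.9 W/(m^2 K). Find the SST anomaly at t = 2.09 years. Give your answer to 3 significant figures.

Areal heat capacity C = ρ c_p D = 1030 × 3990 × 114 = 4.69×10^8 J/(m^2 K).
τ = C / λ = 4.69×10^8 / 20.9 = 2.24×10^7 s.
Equilibrium anomaly ΔT_eq = F / λ = 59.6 / 20.9 = 2.85 K.
t = 2.09 years = 6.60×10^7 s, so t/τ = 2.94.
ΔT(t) = ΔT_eq (1 − e^(−t/τ)) = 2.85 × (1 − e^−2.94) = 2.70 K.

2.70 K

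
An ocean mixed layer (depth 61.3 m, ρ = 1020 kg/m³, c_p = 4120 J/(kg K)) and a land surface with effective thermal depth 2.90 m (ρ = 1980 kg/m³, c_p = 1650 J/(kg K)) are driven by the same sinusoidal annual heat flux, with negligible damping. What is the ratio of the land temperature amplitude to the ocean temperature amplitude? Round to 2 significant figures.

27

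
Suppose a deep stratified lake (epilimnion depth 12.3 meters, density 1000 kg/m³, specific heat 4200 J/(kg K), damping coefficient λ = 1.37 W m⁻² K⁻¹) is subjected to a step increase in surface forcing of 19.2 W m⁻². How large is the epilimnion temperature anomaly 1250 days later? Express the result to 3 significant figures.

13.2 K

Areal heat capacity C = ρ c_p D = 1000 × 4200 × 12.3 = 5.17×10^7 J/(m²·K).
τ = C / λ = 5.17×10^7 / 1.37 = 3.77×10^7 s.
Equilibrium anomaly ΔT_eq = F / λ = 19.2 / 1.37 = 14.0 K.
t = 1250 days = 1.08×10^8 s, so t/τ = 2.86.
ΔT(t) = ΔT_eq (1 − e^(−t/τ)) = 14.0 × (1 − e^−2.86) = 13.2 K.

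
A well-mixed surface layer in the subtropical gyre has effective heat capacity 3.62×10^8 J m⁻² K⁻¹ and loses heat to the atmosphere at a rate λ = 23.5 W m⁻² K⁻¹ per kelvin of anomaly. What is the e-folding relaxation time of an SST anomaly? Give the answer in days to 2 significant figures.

Areal heat capacity C = 3.62×10^8 J m⁻² K⁻¹ (given).
Relaxation time τ = C / λ = 3.62×10^8 / 23.5 = 1.54×10^7 s.
In days: 1.54×10^7 s / (86400 s/day) = 178 days.

180 days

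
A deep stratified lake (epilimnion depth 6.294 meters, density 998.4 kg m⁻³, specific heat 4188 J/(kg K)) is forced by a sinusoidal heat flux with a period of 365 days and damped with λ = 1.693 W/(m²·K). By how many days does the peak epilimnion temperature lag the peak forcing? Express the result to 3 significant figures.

Areal heat capacity C = ρ c_p D = 998.4 × 4188 × 6.294 = 2.63×10^7 J/(m²·K).
ω = 2π / 3.15×10^7 s = 1.99×10^-7 s⁻¹.
Phase lag φ = arctan(Cω/λ) = arctan(5.24/1.693) = 1.26 rad.
Time lag = φ / ω = 1.26 / 1.99×10^-7 = 6.32×10^6 s = 73.1 days.

73.1 days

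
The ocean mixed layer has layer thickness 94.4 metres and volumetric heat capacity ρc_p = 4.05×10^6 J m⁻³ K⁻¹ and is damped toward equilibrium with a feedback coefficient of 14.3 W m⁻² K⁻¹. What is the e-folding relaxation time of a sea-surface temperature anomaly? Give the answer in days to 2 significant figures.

310 days

Areal heat capacity C = ρc_p × D = 4.05×10^6 × 94.4 = 3.82×10^8 J/(m²·K).
Relaxation time τ = C / λ = 3.82×10^8 / 14.3 = 2.67×10^7 s.
In days: 2.67×10^7 s / (86400 s/day) = 309 days.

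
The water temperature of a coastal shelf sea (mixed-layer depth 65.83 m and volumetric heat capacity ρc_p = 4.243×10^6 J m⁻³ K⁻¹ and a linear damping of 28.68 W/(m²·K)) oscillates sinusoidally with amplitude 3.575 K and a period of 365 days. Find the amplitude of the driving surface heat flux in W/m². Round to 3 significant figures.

Areal heat capacity C = ρc_p × D = 4.243×10^6 × 65.83 = 2.79×10^8 J/(m²·K).
ω = 2π / 3.15×10^7 s = 1.99×10^-7 s⁻¹.
√((Cω)² + λ²) = √((55.7)² + 28.68²) = 62.6 W/(m²·K).
F₀ = A × √((Cω)²+λ²) = 3.575 × 62.6 = 224 W/m².

224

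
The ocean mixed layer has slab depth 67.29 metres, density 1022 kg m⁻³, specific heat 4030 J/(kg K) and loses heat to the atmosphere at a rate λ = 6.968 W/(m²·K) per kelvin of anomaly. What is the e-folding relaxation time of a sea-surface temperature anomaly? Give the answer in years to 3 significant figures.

Areal heat capacity C = ρ c_p D = 1022 × 4030 × 67.29 = 2.77×10^8 J/(m^2 K).
Relaxation time τ = C / λ = 2.77×10^8 / 6.968 = 3.98×10^7 s.
In years: 3.98×10^7 s / (3.156×10^7 s/year) = 1.26 years.

1.26 years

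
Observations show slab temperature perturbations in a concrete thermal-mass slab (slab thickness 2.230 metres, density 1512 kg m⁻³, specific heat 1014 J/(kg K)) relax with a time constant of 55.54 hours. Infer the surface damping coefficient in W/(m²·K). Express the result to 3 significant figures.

17.1

Areal heat capacity C = ρ c_p D = 1512 × 1014 × 2.230 = 3.42×10^6 J m⁻² K⁻¹.
τ = 55.54 hours = 2.00×10^5 s.
λ = C / τ = 3.42×10^6 / 2.00×10^5 = 17.1 W/(m²·K).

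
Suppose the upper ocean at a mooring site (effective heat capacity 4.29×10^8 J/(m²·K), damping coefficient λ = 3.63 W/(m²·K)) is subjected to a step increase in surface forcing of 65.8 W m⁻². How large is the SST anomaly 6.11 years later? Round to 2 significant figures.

Areal heat capacity C = 4.29×10^8 J/(m²·K) (given).
τ = C / λ = 4.29×10^8 / 3.63 = 1.18×10^8 s.
Equilibrium anomaly ΔT_eq = F / λ = 65.8 / 3.63 = 18.1 K.
t = 6.11 years = 1.93×10^8 s, so t/τ = 1.63.
ΔT(t) = ΔT_eq (1 − e^(−t/τ)) = 18.1 × (1 − e^−1.63) = 14.6 K.

15 K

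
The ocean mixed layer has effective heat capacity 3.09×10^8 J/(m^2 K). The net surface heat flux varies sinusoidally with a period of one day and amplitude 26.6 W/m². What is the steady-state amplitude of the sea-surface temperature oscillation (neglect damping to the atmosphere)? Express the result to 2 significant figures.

Areal heat capacity C = 3.09×10^8 J/(m^2 K) (given).
Angular frequency ω = 2π / T = 2π / 86400 s = 7.27×10^-5 s⁻¹.
Cω = 3.09×10^8 × 7.27×10^-5 = 22500 W/(m²·K).
Amplitude A = F₀ / (Cω) = 26.6 / 22500 = 0.00118 K.

0.0012 K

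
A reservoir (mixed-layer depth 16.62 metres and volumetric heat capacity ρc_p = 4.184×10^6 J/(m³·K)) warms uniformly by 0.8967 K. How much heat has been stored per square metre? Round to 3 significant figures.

6.24×10^7

Areal heat capacity C = ρc_p × D = 4.184×10^6 × 16.62 = 6.95×10^7 J/(m²·K).
ΔQ = C ΔT = 6.95×10^7 × 0.8967 = 6.24×10^7 J/m².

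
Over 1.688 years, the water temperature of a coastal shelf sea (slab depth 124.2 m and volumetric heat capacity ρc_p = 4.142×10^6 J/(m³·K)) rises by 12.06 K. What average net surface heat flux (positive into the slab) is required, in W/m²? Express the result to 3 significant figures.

116

Areal heat capacity C = ρc_p × D = 4.142×10^6 × 124.2 = 5.14×10^8 J m⁻² K⁻¹.
Required heat per unit area: Q = C ΔT = 5.14×10^8 × 12.06 = 6.20×10^9 J/m².
Flux F = Q / Δt = 6.20×10^9 / 5.33×10^7 s = 116 W/m².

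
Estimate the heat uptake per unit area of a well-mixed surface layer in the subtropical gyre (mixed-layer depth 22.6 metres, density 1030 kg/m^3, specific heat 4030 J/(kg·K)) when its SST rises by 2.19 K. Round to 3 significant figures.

Areal heat capacity C = ρ c_p D = 1030 × 4030 × 22.6 = 9.38×10^7 J/(m²·K).
ΔQ = C ΔT = 9.38×10^7 × 2.19 = 2.05×10^8 J/m².

2.05×10^8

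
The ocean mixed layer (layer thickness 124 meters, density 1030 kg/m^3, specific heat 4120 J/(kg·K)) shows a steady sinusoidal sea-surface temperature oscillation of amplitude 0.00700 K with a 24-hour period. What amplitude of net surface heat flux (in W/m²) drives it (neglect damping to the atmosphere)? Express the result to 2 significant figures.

270

Areal heat capacity C = ρ c_p D = 1030 × 4120 × 124 = 5.26×10^8 J/(m²·K).
ω = 2π / 86400 s = 7.27×10^-5 s⁻¹.
Cω = 5.26×10^8 × 7.27×10^-5 = 38300 W/(m²·K).
F₀ = A × Cω = 0.00700 × 38300 = 268 W/m².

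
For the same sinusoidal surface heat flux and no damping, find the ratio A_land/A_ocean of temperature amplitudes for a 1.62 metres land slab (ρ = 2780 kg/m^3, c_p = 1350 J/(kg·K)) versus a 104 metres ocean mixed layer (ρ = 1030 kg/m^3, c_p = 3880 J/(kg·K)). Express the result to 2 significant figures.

C_ocean = 1030 × 3880 × 104 = 4.16×10^8 J/(m²·K).
C_land = 2780 × 1350 × 1.62 = 6.08×10^6 J/(m²·K).
Undamped amplitude ∝ 1/C, so A_land/A_ocean = C_ocean/C_land = 68.4.

68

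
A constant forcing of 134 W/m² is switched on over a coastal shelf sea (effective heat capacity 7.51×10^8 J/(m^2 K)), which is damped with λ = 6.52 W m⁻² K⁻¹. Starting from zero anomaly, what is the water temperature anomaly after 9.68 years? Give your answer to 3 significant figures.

Areal heat capacity C = 7.51×10^8 J/(m^2 K) (given).
τ = C / λ = 7.51×10^8 / 6.52 = 1.15×10^8 s.
Equilibrium anomaly ΔT_eq = F / λ = 134 / 6.52 = 20.6 K.
t = 9.68 years = 3.05×10^8 s, so t/τ = 2.65.
ΔT(t) = ΔT_eq (1 − e^(−t/τ)) = 20.6 × (1 − e^−2.65) = 19.1 K.

19.1 K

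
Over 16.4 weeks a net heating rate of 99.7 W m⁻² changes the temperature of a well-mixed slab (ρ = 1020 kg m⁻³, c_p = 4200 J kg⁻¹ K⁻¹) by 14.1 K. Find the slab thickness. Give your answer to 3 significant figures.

Heat input Q = F Δt = 99.7 × 9.92×10^6 s = 9.89×10^8 J/m².
Required areal heat capacity C = Q / ΔT = 7.01×10^7 J/(m²·K).
Depth D = C / (ρ c_p) = 7.01×10^7 / (1020 × 4200) = 16.4 m.

16.4 m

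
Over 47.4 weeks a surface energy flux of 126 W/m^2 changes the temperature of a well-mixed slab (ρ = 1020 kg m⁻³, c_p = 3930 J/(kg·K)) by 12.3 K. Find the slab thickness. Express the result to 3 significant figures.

73.3 m

Heat input Q = F Δt = 126 × 2.87×10^7 s = 3.61×10^9 J/m².
Required areal heat capacity C = Q / ΔT = 2.94×10^8 J/(m²·K).
Depth D = C / (ρ c_p) = 2.94×10^8 / (1020 × 3930) = 73.3 m.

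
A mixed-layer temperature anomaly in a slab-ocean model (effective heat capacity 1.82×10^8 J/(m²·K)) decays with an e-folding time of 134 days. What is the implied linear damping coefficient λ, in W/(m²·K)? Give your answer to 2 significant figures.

16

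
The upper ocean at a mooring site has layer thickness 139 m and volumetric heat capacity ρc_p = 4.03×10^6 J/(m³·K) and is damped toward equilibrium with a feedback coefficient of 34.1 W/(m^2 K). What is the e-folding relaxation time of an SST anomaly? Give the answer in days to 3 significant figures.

190 days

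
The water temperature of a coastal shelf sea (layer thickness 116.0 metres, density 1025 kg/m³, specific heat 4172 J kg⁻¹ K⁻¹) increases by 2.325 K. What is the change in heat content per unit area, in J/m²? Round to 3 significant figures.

1.15×10^9

Areal heat capacity C = ρ c_p D = 1025 × 4172 × 116.0 = 4.96×10^8 J/(m^2 K).
ΔQ = C ΔT = 4.96×10^8 × 2.325 = 1.15×10^9 J/m².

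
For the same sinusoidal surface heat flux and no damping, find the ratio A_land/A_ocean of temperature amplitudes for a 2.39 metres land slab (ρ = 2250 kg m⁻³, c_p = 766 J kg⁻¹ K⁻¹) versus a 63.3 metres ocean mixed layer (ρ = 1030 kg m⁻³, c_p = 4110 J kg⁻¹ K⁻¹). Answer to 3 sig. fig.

65.1

C_ocean = 1030 × 4110 × 63.3 = 2.68×10^8 J/(m²·K).
C_land = 2250 × 766 × 2.39 = 4.12×10^6 J/(m²·K).
Undamped amplitude ∝ 1/C, so A_land/A_ocean = C_ocean/C_land = 65.1.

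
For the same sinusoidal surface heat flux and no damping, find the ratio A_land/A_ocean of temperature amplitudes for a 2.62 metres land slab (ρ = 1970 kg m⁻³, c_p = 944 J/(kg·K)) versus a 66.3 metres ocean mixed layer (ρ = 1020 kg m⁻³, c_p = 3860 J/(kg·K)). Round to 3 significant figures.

53.6

C_ocean = 1020 × 3860 × 66.3 = 2.61×10^8 J/(m²·K).
C_land = 1970 × 944 × 2.62 = 4.87×10^6 J/(m²·K).
Undamped amplitude ∝ 1/C, so A_land/A_ocean = C_ocean/C_land = 53.6.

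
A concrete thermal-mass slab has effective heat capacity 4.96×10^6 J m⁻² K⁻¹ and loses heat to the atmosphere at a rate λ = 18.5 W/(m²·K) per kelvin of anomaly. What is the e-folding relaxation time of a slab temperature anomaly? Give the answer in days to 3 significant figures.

3.10 days

Areal heat capacity C = 4.96×10^6 J m⁻² K⁻¹ (given).
Relaxation time τ = C / λ = 4.96×10^6 / 18.5 = 2.68×10^5 s.
In days: 2.68×10^5 s / (86400 s/day) = 3.10 days.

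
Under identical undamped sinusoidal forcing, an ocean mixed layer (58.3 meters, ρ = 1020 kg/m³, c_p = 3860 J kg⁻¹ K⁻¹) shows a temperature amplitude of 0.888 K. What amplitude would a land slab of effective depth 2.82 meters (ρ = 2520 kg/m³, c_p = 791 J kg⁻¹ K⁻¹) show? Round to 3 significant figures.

C_ocean = 2.30×10^8 J/(m²·K); C_land = 5.62×10^6 J/(m²·K).
A ∝ 1/C ⇒ A_land = A_ocean × C_ocean/C_land = 0.888 × 40.8 = 36.3 K.

36.3 K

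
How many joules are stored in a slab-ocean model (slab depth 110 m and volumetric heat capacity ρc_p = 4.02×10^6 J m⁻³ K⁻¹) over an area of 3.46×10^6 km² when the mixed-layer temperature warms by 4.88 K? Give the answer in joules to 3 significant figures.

Areal heat capacity C = ρc_p × D = 4.02×10^6 × 110 = 4.42×10^8 J/(m^2 K).
Heat per unit area: q = C ΔT = 4.42×10^8 × 4.88 = 2.16×10^9 J/m².
Total heat: Q = q × A = 2.16×10^9 × (3.46×10^6 × 10⁶ m²) = 7.47×10^21 J.

7.47×10^21 J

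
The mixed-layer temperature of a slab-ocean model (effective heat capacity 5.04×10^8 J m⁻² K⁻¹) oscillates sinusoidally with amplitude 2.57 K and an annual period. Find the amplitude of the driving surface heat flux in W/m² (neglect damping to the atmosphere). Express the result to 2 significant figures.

260

Areal heat capacity C = 5.04×10^8 J m⁻² K⁻¹ (given).
ω = 2π / 3.15×10^7 s = 1.99×10^-7 s⁻¹.
Cω = 5.04×10^8 × 1.99×10^-7 = 100 W/(m²·K).
F₀ = A × Cω = 2.57 × 100 = 258 W/m².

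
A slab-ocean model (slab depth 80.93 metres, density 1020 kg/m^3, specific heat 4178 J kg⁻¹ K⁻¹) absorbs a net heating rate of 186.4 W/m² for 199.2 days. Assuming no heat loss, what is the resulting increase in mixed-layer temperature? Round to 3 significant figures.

Areal heat capacity C = ρ c_p D = 1020 × 4178 × 80.93 = 3.45×10^8 J/(m²·K).
Net heat input Q = F Δt = 186.4 × (199.2 days × 86400 s/day) = 3.21×10^9 J/m².
ΔT = Q / C = 3.21×10^9 / 3.45×10^8 = 9.30 K.

9.30 K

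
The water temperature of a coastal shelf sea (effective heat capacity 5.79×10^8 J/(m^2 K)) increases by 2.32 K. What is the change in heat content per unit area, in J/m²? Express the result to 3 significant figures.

Areal heat capacity C = 5.79×10^8 J/(m^2 K) (given).
ΔQ = C ΔT = 5.79×10^8 × 2.32 = 1.34×10^9 J/m².

1.34×10^9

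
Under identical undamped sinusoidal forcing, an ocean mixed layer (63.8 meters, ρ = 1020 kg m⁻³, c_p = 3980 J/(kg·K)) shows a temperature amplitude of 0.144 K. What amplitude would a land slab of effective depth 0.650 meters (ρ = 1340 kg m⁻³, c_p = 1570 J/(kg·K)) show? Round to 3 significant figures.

27.3 K

C_ocean = 2.59×10^8 J/(m²·K); C_land = 1.37×10^6 J/(m²·K).
A ∝ 1/C ⇒ A_land = A_ocean × C_ocean/C_land = 0.144 × 189 = 27.3 K.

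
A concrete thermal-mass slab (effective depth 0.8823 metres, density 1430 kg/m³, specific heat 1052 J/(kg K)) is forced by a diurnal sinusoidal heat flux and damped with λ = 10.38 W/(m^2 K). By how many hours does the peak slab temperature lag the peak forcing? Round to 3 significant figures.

5.59 hours

Areal heat capacity C = ρ c_p D = 1430 × 1052 × 0.8823 = 1.33×10^6 J m⁻² K⁻¹.
ω = 2π / 86400 s = 7.27×10^-5 s⁻¹.
Phase lag φ = arctan(Cω/λ) = arctan(96.5/10.38) = 1.46 rad.
Time lag = φ / ω = 1.46 / 7.27×10^-5 = 20100 s = 5.59 hours.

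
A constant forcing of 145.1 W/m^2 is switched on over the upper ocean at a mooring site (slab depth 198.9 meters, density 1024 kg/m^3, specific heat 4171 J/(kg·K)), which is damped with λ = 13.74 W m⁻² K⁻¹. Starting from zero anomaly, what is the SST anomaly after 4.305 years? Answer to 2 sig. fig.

9.4 K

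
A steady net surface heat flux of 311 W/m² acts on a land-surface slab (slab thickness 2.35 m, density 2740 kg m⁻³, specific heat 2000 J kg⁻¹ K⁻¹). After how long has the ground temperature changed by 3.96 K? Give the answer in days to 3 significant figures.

1.90 days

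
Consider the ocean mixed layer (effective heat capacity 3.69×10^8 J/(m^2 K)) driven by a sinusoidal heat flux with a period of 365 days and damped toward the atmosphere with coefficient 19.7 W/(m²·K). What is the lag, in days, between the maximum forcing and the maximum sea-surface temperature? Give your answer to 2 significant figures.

Areal heat capacity C = 3.69×10^8 J/(m^2 K) (given).
ω = 2π / 3.15×10^7 s = 1.99×10^-7 s⁻¹.
Phase lag φ = arctan(Cω/λ) = arctan(73.5/19.7) = 1.31 rad.
Time lag = φ / ω = 1.31 / 1.99×10^-7 = 6.57×10^6 s = 76.0 days.

76 days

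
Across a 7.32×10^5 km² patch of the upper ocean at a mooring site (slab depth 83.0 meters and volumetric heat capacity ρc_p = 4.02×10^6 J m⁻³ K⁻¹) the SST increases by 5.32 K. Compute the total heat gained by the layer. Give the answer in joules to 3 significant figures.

Areal heat capacity C = ρc_p × D = 4.02×10^6 × 83.0 = 3.34×10^8 J/(m²·K).
Heat per unit area: q = C ΔT = 3.34×10^8 × 5.32 = 1.78×10^9 J/m².
Total heat: Q = q × A = 1.78×10^9 × (7.32×10^5 × 10⁶ m²) = 1.30×10^21 J.

1.30×10^21 J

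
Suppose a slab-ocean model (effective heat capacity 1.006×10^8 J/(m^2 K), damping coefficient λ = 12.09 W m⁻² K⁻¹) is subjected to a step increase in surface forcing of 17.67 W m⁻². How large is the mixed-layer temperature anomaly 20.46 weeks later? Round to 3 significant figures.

Areal heat capacity C = 1.006×10^8 J/(m^2 K) (given).
τ = C / λ = 1.01×10^8 / 12.09 = 8.32×10^6 s.
Equilibrium anomaly ΔT_eq = F / λ = 17.67 / 12.09 = 1.46 K.
t = 20.46 weeks = 1.24×10^7 s, so t/τ = 1.49.
ΔT(t) = ΔT_eq (1 − e^(−t/τ)) = 1.46 × (1 − e^−1.49) = 1.13 K.

1.13 K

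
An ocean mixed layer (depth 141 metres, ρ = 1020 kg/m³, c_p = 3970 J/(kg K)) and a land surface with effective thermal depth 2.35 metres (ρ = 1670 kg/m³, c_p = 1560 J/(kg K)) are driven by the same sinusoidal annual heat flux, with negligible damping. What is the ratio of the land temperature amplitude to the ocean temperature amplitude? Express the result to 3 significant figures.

93.3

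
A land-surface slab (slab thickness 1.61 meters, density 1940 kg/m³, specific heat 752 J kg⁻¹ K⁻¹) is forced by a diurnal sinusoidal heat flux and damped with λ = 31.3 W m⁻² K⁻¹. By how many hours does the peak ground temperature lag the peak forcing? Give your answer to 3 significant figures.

Areal heat capacity C = ρ c_p D = 1940 × 752 × 1.61 = 2.35×10^6 J m⁻² K⁻¹.
ω = 2π / 86400 s = 7.27×10^-5 s⁻¹.
Phase lag φ = arctan(Cω/λ) = arctan(171/31.3) = 1.39 rad.
Time lag = φ / ω = 1.39 / 7.27×10^-5 = 19100 s = 5.31 hours.

5.31 hours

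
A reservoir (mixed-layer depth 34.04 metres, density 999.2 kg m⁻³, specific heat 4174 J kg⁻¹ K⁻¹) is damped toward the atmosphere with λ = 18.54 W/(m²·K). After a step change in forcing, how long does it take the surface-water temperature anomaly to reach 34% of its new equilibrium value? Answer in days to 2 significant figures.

Areal heat capacity C = ρ c_p D = 999.2 × 4174 × 34.04 = 1.42×10^8 J m⁻² K⁻¹.
τ = C / λ = 1.42×10^8 / 18.54 = 7.66×10^6 s.
Fraction reached: 1 − e^(−t/τ) = 0.34 ⇒ t = −τ ln(1 − 0.34) = τ × 0.416.
t = 3.18×10^6 s = 36.8 days.

37 days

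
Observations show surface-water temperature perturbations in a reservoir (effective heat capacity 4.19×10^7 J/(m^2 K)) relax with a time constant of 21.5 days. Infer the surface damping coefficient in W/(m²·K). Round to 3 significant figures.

Areal heat capacity C = 4.19×10^7 J/(m^2 K) (given).
τ = 21.5 days = 1.86×10^6 s.
λ = C / τ = 4.19×10^7 / 1.86×10^6 = 22.6 W/(m²·K).

22.6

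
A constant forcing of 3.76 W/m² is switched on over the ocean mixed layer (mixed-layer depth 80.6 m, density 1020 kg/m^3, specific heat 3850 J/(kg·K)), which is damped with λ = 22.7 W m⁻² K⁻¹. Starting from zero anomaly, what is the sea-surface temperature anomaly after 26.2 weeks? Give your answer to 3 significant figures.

Areal heat capacity C = ρ c_p D = 1020 × 3850 × 80.6 = 3.17×10^8 J/(m^2 K).
τ = C / λ = 3.17×10^8 / 22.7 = 1.39×10^7 s.
Equilibrium anomaly ΔT_eq = F / λ = 3.76 / 22.7 = 0.166 K.
t = 26.2 weeks = 1.58×10^7 s, so t/τ = 1.14.
ΔT(t) = ΔT_eq (1 − e^(−t/τ)) = 0.166 × (1 − e^−1.14) = 0.112 K.

0.112 K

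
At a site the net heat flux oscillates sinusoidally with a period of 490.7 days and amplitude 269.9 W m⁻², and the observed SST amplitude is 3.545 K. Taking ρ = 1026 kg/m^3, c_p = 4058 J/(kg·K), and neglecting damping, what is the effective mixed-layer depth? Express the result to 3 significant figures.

ω = 2π / 4.24×10^7 s = 1.48×10^-7 s⁻¹.
Required C = F₀ / (A ω) = 269.9 / (3.545 × 1.48×10^-7) = 5.14×10^8 J/(m²·K).
D = C / (ρ c_p) = 5.14×10^8 / (1026 × 4058) = 123 m.

123 m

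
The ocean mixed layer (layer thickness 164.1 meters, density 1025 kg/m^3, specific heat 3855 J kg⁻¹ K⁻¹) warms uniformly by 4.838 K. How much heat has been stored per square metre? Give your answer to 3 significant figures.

Areal heat capacity C = ρ c_p D = 1025 × 3855 × 164.1 = 6.48×10^8 J m⁻² K⁻¹.
ΔQ = C ΔT = 6.48×10^8 × 4.838 = 3.14×10^9 J/m².

3.14×10^9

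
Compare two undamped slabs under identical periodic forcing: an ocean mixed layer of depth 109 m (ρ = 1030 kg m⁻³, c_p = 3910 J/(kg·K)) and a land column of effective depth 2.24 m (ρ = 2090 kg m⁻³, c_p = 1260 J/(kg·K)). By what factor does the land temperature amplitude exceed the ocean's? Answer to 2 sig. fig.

74

C_ocean = 1030 × 3910 × 109 = 4.39×10^8 J/(m²·K).
C_land = 2090 × 1260 × 2.24 = 5.90×10^6 J/(m²·K).
Undamped amplitude ∝ 1/C, so A_land/A_ocean = C_ocean/C_land = 74.4.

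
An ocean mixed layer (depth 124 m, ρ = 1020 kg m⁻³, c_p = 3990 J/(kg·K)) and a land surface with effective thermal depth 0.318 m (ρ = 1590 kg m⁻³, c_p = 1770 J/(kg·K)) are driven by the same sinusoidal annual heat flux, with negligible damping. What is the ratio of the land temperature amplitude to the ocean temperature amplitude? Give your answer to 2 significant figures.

C_ocean = 1020 × 3990 × 124 = 5.05×10^8 J/(m²·K).
C_land = 1590 × 1770 × 0.318 = 8.95×10^5 J/(m²·K).
Undamped amplitude ∝ 1/C, so A_land/A_ocean = C_ocean/C_land = 564.

560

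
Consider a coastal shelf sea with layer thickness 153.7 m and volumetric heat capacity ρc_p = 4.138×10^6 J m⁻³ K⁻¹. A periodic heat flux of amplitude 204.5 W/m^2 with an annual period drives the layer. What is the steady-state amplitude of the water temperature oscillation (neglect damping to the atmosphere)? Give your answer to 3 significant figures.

Areal heat capacity C = ρc_p × D = 4.138×10^6 × 153.7 = 6.36×10^8 J/(m^2 K).
Angular frequency ω = 2π / T = 2π / 3.15×10^7 s = 1.99×10^-7 s⁻¹.
Cω = 6.36×10^8 × 1.99×10^-7 = 127 W/(m²·K).
Amplitude A = F₀ / (Cω) = 204.5 / 127 = 1.61 K.

1.61 K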